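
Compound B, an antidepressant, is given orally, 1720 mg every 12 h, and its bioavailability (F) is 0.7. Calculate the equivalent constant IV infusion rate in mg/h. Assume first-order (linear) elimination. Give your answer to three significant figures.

Equivalent systemic input: infusion rate = F·D/τ.
Rate = 0.7 × 1720 / 12 = 100.3 mg/h

100 mg/h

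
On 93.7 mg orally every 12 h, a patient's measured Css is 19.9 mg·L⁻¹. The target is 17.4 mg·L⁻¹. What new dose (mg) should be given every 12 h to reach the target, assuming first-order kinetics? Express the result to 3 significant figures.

With linear kinetics, Css is proportional to dose rate (D/τ) at fixed clearance.
D₂ = D₁ × (Css,target / Css,current) = 93.7 × 17.4/19.9 = 81.93 mg

81.9 mg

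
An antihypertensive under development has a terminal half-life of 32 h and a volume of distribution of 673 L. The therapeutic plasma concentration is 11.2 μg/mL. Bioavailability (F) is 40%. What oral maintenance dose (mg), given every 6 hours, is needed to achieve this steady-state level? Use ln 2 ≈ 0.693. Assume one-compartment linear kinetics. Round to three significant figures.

2450 mg

CL = ln 2 · Vd / t½ = 0.693 × 673.0 / 32 = 14.57 L/h
D = CL × Css × τ / F = 14.57 × 11.2 × 6 / 0.4 = 2448 mg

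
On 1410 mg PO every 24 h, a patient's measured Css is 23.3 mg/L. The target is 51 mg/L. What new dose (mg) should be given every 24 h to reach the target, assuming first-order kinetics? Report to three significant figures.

With linear kinetics, Css is proportional to dose rate (D/τ) at fixed clearance.
D₂ = D₁ × (Css,target / Css,current) = 1410 × 51/23.3 = 3086 mg

3090 mg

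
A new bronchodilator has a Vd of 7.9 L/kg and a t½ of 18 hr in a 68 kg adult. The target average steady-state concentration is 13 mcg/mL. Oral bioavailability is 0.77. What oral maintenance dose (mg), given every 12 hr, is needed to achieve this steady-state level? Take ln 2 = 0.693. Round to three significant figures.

4190 mg

Vd = 7.9 L/kg × 68 kg = 537.2 L
CL = ln 2 · Vd / t½ = 0.693 × 537.2 / 18 = 20.68 L/h
D = CL × Css × τ / F = 20.68 × 13 × 12 / 0.77 = 4190 mg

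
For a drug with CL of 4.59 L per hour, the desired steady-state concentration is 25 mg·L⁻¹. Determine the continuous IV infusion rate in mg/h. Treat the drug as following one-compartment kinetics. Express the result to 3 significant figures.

115 mg/h

R₀ = 4.590 × 25 = 114.8 mg/h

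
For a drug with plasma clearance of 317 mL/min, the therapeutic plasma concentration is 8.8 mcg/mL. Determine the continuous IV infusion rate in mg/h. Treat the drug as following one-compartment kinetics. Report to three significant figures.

167 mg/h

Convert clearance: 317 mL/min × 60 min/h ÷ 1000 mL/L = 19.02 L/h
R₀ = 19.02 × 8.8 = 167.4 mg/h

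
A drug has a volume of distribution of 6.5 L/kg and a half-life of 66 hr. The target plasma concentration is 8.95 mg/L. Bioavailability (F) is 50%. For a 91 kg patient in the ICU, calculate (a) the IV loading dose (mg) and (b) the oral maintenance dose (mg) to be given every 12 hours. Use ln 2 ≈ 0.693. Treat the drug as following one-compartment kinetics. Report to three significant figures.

(a) 5290 mg; (b) 1330 mg

Total Vd = 6.5 × 91 = 591.5 L
LD = Vd × C = 591.5 × 8.95 = 5294 mg
CL = 0.693 × Vd / t½ = 0.693 × 591.5 / 66 = 6.211 L/h
D = CL × Css × τ / F = 6.211 × 8.95 × 12 / 0.5 = 1334 mg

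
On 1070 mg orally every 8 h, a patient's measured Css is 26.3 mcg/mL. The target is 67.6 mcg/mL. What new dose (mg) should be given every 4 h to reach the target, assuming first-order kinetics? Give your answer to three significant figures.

1380 mg

With linear kinetics, Css is proportional to dose rate (D/τ) at fixed clearance.
D₂ = D₁ × (Css,target / Css,current) × (τ₂/τ₁) = 1070 × (67.6/26.3) × (4/8) = 1375 mg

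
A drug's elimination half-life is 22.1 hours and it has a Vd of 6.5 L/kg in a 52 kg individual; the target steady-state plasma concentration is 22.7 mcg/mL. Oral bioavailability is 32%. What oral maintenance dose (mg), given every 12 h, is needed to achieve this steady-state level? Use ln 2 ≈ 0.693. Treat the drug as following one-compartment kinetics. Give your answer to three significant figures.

9020 mg

Vd(total) = 52 kg × 6.5 L/kg = 338.0 L
CL = 0.693 × Vd / t½ = 0.693 × 338.0 / 22.1 = 10.60 L/h
D = CL × Css × τ / F = 10.60 × 22.7 × 12 / 0.32 = 9023 mg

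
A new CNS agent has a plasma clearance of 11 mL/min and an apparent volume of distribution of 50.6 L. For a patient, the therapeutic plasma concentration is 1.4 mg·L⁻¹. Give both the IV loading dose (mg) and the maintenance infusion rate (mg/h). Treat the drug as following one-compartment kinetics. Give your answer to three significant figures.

LD = Vd · C_target = 50.60 × 1.4 = 70.84 mg
CL = 11 mL/min × 60/1000 = 0.6600 L/h
Maintenance: replace elimination → rate = CL × Css = 0.6600 × 1.4 = 0.9240 mg/h

(a) 70.8 mg; (b) 0.924 mg/h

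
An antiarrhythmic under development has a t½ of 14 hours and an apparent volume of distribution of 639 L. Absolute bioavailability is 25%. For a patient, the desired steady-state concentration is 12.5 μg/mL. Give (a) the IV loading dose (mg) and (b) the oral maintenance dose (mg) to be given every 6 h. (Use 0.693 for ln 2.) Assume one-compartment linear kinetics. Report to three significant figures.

(a) 7990 mg; (b) 9490 mg

LD = Vd × C = 639.0 × 12.5 = 7988 mg
CL = 0.693 × Vd / t½ = 0.693 × 639.0 / 14 = 31.63 L/h
D = CL × Css × τ / F = 31.63 × 12.5 × 6 / 0.25 = 9489 mg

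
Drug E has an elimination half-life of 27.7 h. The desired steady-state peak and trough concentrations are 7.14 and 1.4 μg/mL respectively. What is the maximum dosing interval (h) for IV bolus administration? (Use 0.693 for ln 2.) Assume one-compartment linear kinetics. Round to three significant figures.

k = 0.693 / t½ = 0.693 / 27.7 = 0.02502 h⁻¹
Between IV bolus doses, concentration decays as C = C₀·e^(−kτ), so C_peak/C_trough = e^(kτ).
τ_max = ln(C_peak/C_trough) / k = ln(7.14/1.4) / 0.02502 = 1.629 / 0.02502 = 65.11 h

65.1 h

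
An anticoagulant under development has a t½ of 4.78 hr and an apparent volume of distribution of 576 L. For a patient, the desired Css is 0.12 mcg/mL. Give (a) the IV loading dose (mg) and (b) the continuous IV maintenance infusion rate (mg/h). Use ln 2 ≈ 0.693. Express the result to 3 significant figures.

(a) 69.1 mg; (b) 10.0 mg/h

LD = Vd × C = 576.0 × 0.12 = 69.12 mg
CL = 0.693 × Vd / t½ = 0.693 × 576.0 / 4.78 = 83.51 L/h
Infusion rate = CL × Css = 83.51 × 0.12 = 10.02 mg/h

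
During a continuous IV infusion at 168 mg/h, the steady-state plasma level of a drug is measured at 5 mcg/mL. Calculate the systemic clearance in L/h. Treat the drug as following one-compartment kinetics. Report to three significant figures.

At steady state, infusion rate = CL × Css, so CL = rate / Css.
CL = 168 / 5 = 33.60 L/h

33.6 L/h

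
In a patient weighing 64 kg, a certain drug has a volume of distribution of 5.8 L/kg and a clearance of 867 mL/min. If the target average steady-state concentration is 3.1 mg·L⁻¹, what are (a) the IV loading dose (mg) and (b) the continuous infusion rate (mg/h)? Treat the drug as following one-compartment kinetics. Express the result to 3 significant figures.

Total Vd = 5.8 × 64 = 371.2 L
Loading dose = Vd × C = 371.2 × 3.1 = 1151 mg
CL = 867 mL/min × 60/1000 = 52.02 L/h
Maintenance: replace elimination → rate = CL × Css = 52.02 × 3.1 = 161.3 mg/h

(a) 1150 mg; (b) 161 mg/h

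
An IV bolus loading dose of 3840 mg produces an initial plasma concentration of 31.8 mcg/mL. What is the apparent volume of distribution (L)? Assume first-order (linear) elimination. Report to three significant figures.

Immediately after an IV bolus, C₀ = Dose / Vd, so Vd = Dose / C₀.
Vd = 3840 / 31.8 = 120.8 L

121 L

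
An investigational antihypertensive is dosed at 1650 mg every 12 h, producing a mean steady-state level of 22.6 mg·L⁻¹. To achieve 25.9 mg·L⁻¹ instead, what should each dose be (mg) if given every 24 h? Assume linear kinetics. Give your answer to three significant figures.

For first-order elimination, Css ∝ F·D/(CL·τ); F and CL are unchanged, so Css ∝ D/τ.
D₂ = D₁ × (Css,target / Css,current) × (τ₂/τ₁) = 1650 × (25.9/22.6) × (24/12) = 3782 mg

3780 mg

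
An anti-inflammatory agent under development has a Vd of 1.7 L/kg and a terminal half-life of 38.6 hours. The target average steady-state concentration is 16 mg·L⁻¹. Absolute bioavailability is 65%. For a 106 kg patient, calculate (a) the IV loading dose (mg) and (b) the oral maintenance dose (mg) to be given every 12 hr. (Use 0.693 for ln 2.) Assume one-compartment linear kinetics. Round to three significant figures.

(a) 2880 mg; (b) 956 mg

Vd = 1.7 L/kg × 106 kg = 180.2 L
LD = Vd × C = 180.2 × 16 = 2883 mg
CL = 0.693 × Vd / t½ = 0.693 × 180.2 / 38.6 = 3.235 L/h
D = CL × Css × τ / F = 3.235 × 16 × 12 / 0.65 = 955.6 mg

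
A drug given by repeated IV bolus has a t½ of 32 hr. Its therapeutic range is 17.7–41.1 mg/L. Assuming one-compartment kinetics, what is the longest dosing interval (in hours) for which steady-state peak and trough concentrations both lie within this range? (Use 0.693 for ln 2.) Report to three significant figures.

38.9 h

k = 0.693 / t½ = 0.693 / 32 = 0.02166 h⁻¹
Between IV bolus doses, concentration decays as C = C₀·e^(−kτ), so C_peak/C_trough = e^(kτ).
τ_max = ln(C_peak/C_trough) / k = ln(41.1/17.7) / 0.02166 = 0.8424 / 0.02166 = 38.89 h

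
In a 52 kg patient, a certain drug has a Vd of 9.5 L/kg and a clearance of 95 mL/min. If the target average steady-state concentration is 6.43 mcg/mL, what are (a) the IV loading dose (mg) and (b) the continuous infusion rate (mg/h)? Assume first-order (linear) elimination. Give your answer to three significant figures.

(a) 3180 mg; (b) 36.7 mg/h

Total Vd = 9.5 × 52 = 494.0 L
Loading: fill Vd to C_target → 494.0 L × 6.43 mg/L = 3176 mg
CL = 95 mL/min = 95 × 0.06 = 5.700 L/h
Maintenance infusion rate = CL × Css = 5.700 × 6.43 = 36.65 mg/h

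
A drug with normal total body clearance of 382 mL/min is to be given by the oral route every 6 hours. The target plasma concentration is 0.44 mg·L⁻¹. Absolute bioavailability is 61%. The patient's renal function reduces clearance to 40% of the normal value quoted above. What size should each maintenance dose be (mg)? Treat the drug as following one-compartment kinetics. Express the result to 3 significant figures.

39.7 mg

CL = 382 mL/min × 60/1000 = 22.92 L/h
Patient clearance = 0.4 × 22.92 = 9.168 L/h
D = CL × Css × τ / F = 9.168 × 0.44 × 6 / 0.61 = 39.68 mg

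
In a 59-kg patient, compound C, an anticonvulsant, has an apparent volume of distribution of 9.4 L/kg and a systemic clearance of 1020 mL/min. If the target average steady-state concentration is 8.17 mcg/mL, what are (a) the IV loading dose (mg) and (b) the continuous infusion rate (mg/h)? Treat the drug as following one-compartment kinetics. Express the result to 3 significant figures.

Vd = 9.4 L/kg × 59 kg = 554.6 L
Loading: fill Vd to C_target → 554.6 L × 8.17 mg/L = 4531 mg
CL = 1020 mL/min = 1020 × 0.06 = 61.20 L/h
Maintenance: replace elimination → rate = CL × Css = 61.20 × 8.17 = 500.0 mg/h

(a) 4530 mg; (b) 500 mg/h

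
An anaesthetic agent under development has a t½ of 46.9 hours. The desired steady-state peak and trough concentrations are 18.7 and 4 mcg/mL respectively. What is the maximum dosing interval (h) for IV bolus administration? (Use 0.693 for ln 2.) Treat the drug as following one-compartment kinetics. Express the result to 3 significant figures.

k = 0.693 / t½ = 0.693 / 46.9 = 0.01478 h⁻¹
Between IV bolus doses, concentration decays as C = C₀·e^(−kτ), so C_peak/C_trough = e^(kτ).
τ_max = ln(C_peak/C_trough) / k = ln(18.7/4) / 0.01478 = 1.542 / 0.01478 = 104.3 h

104 h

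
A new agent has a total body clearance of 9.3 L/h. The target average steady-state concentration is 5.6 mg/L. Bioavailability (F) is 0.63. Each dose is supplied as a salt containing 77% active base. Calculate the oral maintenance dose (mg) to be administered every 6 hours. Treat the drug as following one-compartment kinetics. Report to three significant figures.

644 mg

D = CL × Css × τ / F / S = 9.300 × 5.6 × 6 / 0.63 / 0.77 = 644.2 mg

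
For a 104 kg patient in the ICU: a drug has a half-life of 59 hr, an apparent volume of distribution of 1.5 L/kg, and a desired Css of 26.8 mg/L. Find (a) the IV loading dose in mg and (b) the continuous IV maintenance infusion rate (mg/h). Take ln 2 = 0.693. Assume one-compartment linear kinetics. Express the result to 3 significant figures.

Total Vd = 1.5 × 104 = 156.0 L
LD = Vd × C = 156.0 × 26.8 = 4181 mg
CL = 0.693 × Vd / t½ = 0.693 × 156.0 / 59 = 1.832 L/h
Infusion rate = CL × Css = 1.832 × 26.8 = 49.10 mg/h

(a) 4180 mg; (b) 49.1 mg/h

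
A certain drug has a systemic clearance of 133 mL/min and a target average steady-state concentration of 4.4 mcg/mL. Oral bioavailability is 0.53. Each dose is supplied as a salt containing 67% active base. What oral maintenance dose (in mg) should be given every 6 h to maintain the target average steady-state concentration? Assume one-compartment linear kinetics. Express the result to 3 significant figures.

CL = 133 mL/min × 60/1000 = 7.980 L/h
At steady state, dose per interval replaces the amount cleared in that interval: F·S·D/τ = CL·Css.
D = CL × Css × τ / F / S = 7.980 × 4.4 × 6 / 0.53 / 0.67 = 593.3 mg

593 mg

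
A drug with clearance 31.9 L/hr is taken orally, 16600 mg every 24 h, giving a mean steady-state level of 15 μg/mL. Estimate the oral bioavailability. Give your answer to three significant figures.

F·D/τ = CL·Css at steady state → F = CL·Css·τ / D.
F = 31.9 × 15 × 24 / 16600 = 0.692

0.692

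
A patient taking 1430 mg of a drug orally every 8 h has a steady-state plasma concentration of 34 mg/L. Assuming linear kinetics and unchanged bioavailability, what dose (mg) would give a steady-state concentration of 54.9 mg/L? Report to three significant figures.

For first-order elimination, Css ∝ F·D/(CL·τ); F and CL are unchanged, so Css ∝ D/τ.
D₂ = D₁ × (Css,target / Css,current) = 1430 × 54.9/34 = 2309 mg

2310 mg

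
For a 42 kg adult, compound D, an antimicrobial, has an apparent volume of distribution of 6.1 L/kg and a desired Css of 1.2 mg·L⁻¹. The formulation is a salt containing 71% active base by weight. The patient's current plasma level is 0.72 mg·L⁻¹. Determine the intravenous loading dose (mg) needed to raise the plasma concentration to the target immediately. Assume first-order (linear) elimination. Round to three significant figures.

173 mg

Total Vd = 6.1 × 42 = 256.2 L
Concentration deficit ΔC = 1.2 − 0.72 = 0.4800 mg/L
LD = Vd × ΔC / S = 256.2 × 0.4800 / 0.71 = 173.2 mg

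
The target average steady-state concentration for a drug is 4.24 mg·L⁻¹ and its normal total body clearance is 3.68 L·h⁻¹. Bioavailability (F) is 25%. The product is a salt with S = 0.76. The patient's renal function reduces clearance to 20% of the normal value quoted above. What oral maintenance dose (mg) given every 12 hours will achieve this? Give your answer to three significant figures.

197 mg

Patient clearance = 0.2 × 3.680 = 0.7360 L/h
D = CL × Css × τ / F / S = 0.7360 × 4.24 × 12 / 0.25 / 0.76 = 197.1 mg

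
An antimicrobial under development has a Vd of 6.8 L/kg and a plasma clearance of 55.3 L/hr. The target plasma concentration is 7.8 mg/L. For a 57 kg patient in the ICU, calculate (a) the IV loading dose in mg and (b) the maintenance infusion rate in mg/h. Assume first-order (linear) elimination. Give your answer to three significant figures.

(a) 3020 mg; (b) 431 mg/h

Total Vd = 6.8 × 57 = 387.6 L
Loading: fill Vd to C_target → 387.6 L × 7.8 mg/L = 3023 mg
Maintenance infusion rate = CL × Css = 55.30 × 7.8 = 431.3 mg/h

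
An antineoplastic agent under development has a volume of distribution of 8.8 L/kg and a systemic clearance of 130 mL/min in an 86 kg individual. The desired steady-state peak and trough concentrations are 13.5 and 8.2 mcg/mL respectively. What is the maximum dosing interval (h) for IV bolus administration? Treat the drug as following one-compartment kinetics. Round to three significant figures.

Vd(total) = 86 kg × 8.8 L/kg = 756.8 L
Convert clearance: 130 mL/min × 60 min/h ÷ 1000 mL/L = 7.800 L/h
k = CL / Vd = 7.800 / 756.8 = 0.01031 h⁻¹
Between IV bolus doses, concentration decays as C = C₀·e^(−kτ), so C_peak/C_trough = e^(kτ).
τ_max = ln(C_peak/C_trough) / k = ln(13.5/8.2) / 0.01031 = 0.4986 / 0.01031 = 48.36 h

48.4 h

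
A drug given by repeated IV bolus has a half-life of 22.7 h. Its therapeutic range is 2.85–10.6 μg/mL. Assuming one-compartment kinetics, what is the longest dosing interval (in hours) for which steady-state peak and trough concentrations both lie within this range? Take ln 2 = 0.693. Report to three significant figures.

k = 0.693 / t½ = 0.693 / 22.7 = 0.03053 h⁻¹
Between IV bolus doses, concentration decays as C = C₀·e^(−kτ), so C_peak/C_trough = e^(kτ).
τ_max = ln(C_peak/C_trough) / k = ln(10.6/2.85) / 0.03053 = 1.314 / 0.03053 = 43.04 h

43.0 h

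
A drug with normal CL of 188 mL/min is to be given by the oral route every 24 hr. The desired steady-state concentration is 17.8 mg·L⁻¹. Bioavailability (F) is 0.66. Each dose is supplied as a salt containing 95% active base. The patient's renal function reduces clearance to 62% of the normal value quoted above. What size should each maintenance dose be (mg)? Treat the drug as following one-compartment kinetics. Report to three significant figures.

CL = 188 mL/min = 188 × 0.06 = 11.28 L/h
Patient clearance = 0.62 × 11.28 = 6.994 L/h
D = CL × Css × τ / F / S = 6.994 × 17.8 × 24 / 0.66 / 0.95 = 4765 mg

4770 mg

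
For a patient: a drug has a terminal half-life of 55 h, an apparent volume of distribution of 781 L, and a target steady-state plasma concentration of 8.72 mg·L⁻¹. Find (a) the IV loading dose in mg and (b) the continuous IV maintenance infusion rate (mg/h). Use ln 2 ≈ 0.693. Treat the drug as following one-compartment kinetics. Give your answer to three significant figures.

LD = Vd × C = 781.0 × 8.72 = 6810 mg
CL = 0.693 × Vd / t½ = 0.693 × 781.0 / 55 = 9.841 L/h
Infusion rate = CL × Css = 9.841 × 8.72 = 85.81 mg/h

(a) 6810 mg; (b) 85.8 mg/h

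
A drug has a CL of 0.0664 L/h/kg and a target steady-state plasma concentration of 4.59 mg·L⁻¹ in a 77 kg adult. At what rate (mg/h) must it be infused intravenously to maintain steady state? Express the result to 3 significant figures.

CL = 0.0664 L/h/kg × 77 kg = 5.113 L/h
R₀ = 5.113 × 4.59 = 23.47 mg/h

23.5 mg/h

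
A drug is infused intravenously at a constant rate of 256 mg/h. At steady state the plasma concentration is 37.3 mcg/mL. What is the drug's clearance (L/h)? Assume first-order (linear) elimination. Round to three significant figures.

6.86 L/h

At steady state, infusion rate = CL × Css, so CL = rate / Css.
CL = 256 / 37.3 = 6.863 L/h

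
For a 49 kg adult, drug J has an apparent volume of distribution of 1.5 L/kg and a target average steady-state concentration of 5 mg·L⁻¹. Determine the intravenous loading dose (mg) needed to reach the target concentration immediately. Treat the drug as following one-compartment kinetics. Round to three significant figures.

Vd = 1.5 L/kg × 49 kg = 73.50 L
LD = Vd × C = 73.50 × 5.000 = 367.5 mg

368 mg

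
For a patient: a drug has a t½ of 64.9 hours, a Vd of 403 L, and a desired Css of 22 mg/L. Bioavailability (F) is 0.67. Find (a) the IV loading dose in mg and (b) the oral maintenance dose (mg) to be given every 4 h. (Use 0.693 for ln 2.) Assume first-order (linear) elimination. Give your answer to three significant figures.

LD = Vd × C = 403.0 × 22 = 8866 mg
CL = 0.693 × Vd / t½ = 0.693 × 403.0 / 64.9 = 4.303 L/h
D = CL × Css × τ / F = 4.303 × 22 × 4 / 0.67 = 565.2 mg

(a) 8870 mg; (b) 565 mg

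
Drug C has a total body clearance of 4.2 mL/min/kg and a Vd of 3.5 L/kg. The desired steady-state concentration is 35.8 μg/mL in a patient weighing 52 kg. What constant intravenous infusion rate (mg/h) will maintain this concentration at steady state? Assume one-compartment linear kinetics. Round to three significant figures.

CL = 4.2 mL/min/kg × 52 kg = 218.4 mL/min = 218.4 × 60/1000 = 13.10 L/h
Rate = CL × Css = 13.10 × 35.8 = 469.0 mg/h

469 mg/h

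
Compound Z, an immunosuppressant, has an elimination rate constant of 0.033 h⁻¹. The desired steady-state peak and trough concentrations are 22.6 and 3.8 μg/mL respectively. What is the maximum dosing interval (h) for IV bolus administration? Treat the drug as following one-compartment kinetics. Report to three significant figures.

54.0 h

Between IV bolus doses, concentration decays as C = C₀·e^(−kτ), so C_peak/C_trough = e^(kτ).
τ_max = ln(C_peak/C_trough) / k = ln(22.6/3.8) / 0.03300 = 1.783 / 0.03300 = 54.03 h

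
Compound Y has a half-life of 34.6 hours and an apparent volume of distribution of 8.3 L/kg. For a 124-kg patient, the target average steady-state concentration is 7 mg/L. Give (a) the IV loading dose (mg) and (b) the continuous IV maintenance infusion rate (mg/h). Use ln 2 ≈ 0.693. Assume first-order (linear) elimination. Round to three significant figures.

(a) 7200 mg; (b) 144 mg/h

Vd(total) = 124 kg × 8.3 L/kg = 1029 L
LD = Vd × C = 1029 × 7 = 7203 mg
CL = 0.693 × Vd / t½ = 0.693 × 1029 / 34.6 = 20.61 L/h
Infusion rate = CL × Css = 20.61 × 7 = 144.3 mg/h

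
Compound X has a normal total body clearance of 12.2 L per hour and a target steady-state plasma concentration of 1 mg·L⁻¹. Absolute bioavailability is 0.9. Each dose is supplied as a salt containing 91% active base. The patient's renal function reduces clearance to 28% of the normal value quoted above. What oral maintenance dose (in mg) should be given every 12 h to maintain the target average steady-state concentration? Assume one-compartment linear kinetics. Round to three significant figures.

50.1 mg

Patient clearance = 0.28 × 12.20 = 3.416 L/h
D = CL × Css × τ / F / S = 3.416 × 1 × 12 / 0.9 / 0.91 = 50.05 mg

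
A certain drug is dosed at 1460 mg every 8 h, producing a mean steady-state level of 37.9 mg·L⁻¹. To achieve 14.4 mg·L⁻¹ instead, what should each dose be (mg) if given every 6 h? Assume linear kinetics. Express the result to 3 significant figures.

For first-order elimination, Css ∝ F·D/(CL·τ); F and CL are unchanged, so Css ∝ D/τ.
D₂ = D₁ × (Css,target / Css,current) × (τ₂/τ₁) = 1460 × (14.4/37.9) × (6/8) = 416.0 mg

416 mg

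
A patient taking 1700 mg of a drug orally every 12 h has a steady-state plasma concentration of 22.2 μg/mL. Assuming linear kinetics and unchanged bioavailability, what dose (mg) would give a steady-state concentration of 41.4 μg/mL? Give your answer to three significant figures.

3170 mg

With linear kinetics, Css is proportional to dose rate (D/τ) at fixed clearance.
D₂ = D₁ × (Css,target / Css,current) = 1700 × 41.4/22.2 = 3170 mg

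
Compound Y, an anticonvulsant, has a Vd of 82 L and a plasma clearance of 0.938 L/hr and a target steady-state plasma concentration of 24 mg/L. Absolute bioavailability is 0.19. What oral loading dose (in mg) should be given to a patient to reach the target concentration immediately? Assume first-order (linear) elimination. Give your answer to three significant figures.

10400 mg

LD = Vd × C / F = 82.00 × 24.00 / 0.19 = 10360 mg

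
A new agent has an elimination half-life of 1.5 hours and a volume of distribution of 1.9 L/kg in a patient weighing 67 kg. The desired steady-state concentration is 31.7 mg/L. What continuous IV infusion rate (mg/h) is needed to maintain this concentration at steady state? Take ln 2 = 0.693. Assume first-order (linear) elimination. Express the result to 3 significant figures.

1860 mg/h

Vd = 1.9 L/kg × 67 kg = 127.3 L
CL = ln 2 · Vd / t½ = 0.693 × 127.3 / 1.5 = 58.81 L/h
Infusion rate = CL × Css = 58.81 × 31.7 = 1864 mg/h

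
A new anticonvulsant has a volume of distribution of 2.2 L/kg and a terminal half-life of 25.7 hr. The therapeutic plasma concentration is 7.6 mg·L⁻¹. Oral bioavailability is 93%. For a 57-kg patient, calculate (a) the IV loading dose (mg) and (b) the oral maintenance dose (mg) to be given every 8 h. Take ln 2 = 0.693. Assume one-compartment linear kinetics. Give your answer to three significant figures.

Total Vd = 2.2 × 57 = 125.4 L
LD = Vd × C = 125.4 × 7.6 = 953.0 mg
CL = 0.693 × Vd / t½ = 0.693 × 125.4 / 25.7 = 3.381 L/h
D = CL × Css × τ / F = 3.381 × 7.6 × 8 / 0.93 = 221.0 mg

(a) 953 mg; (b) 221 mg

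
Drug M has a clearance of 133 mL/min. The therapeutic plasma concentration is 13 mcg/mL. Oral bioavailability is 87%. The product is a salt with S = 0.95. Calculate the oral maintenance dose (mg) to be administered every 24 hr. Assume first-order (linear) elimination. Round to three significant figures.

3010 mg

CL = 133 mL/min × 60/1000 = 7.980 L/h
D = CL × Css × τ / F / S = 7.980 × 13 × 24 / 0.87 / 0.95 = 3012 mg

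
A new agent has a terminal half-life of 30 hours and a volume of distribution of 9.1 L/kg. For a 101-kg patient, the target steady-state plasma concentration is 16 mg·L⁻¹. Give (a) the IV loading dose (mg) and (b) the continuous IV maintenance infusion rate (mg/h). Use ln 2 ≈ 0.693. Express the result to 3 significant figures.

Total Vd = 9.1 × 101 = 919.1 L
LD = Vd × C = 919.1 × 16 = 14710 mg
CL = 0.693 × Vd / t½ = 0.693 × 919.1 / 30 = 21.23 L/h
Infusion rate = CL × Css = 21.23 × 16 = 339.7 mg/h

(a) 14700 mg; (b) 340 mg/h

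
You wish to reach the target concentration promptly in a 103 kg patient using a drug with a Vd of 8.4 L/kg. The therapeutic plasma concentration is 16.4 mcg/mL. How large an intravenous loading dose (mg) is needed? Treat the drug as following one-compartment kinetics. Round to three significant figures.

Vd = 8.4 L/kg × 103 kg = 865.2 L
LD = Vd × C = 865.2 × 16.40 = 14190 mg

14200 mg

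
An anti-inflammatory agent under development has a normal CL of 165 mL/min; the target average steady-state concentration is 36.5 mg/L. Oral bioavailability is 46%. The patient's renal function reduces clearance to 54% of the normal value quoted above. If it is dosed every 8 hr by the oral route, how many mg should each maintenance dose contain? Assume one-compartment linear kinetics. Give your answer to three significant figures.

3390 mg

Convert clearance: 165 mL/min × 60 min/h ÷ 1000 mL/L = 9.900 L/h
Patient clearance = 0.54 × 9.900 = 5.346 L/h
D = CL × Css × τ / F = 5.346 × 36.5 × 8 / 0.46 = 3394 mg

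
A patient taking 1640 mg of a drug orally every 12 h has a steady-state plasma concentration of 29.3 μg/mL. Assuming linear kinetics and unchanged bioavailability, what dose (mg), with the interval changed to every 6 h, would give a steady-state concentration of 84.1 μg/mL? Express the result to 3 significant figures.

For first-order elimination, Css ∝ F·D/(CL·τ); F and CL are unchanged, so Css ∝ D/τ.
D₂ = D₁ × (Css,target / Css,current) × (τ₂/τ₁) = 1640 × (84.1/29.3) × (6/12) = 2354 mg

2350 mg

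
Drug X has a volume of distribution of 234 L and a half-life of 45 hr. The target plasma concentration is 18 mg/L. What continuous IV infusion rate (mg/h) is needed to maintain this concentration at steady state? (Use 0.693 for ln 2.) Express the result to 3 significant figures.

k = 0.693/45 = 0.01540 h⁻¹, so CL = k·Vd = 0.01540 × 234.0 = 3.604 L/h
Infusion rate = CL × Css = 3.604 × 18 = 64.87 mg/h

64.9 mg/h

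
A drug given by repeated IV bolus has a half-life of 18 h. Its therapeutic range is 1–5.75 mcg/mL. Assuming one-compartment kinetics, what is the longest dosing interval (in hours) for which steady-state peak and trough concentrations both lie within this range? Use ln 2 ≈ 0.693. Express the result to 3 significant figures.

45.4 h

k = 0.693 / t½ = 0.693 / 18 = 0.03850 h⁻¹
Between IV bolus doses, concentration decays as C = C₀·e^(−kτ), so C_peak/C_trough = e^(kτ).
τ_max = ln(C_peak/C_trough) / k = ln(5.75/1) / 0.03850 = 1.749 / 0.03850 = 45.43 h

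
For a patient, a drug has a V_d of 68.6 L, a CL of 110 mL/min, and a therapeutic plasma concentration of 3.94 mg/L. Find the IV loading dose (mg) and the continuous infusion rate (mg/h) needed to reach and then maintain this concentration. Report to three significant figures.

LD = Vd · C_target = 68.60 × 3.94 = 270.3 mg
Convert clearance: 110 mL/min × 60 min/h ÷ 1000 mL/L = 6.600 L/h
Maintenance infusion rate = CL × Css = 6.600 × 3.94 = 26.00 mg/h

(a) 270 mg; (b) 26.0 mg/h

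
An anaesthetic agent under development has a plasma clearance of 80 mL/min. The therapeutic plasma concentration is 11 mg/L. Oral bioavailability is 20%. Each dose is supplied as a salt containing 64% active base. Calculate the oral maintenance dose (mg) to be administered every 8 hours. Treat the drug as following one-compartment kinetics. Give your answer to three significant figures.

3300 mg

CL = 80 mL/min = 80 × 0.06 = 4.800 L/h
At steady state, dose per interval replaces the amount cleared in that interval: F·S·D/τ = CL·Css.
D = CL × Css × τ / F / S = 4.800 × 11 × 8 / 0.2 / 0.64 = 3300 mg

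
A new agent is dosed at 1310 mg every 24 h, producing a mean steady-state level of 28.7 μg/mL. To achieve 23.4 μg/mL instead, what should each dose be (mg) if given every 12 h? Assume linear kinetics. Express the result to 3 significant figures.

For first-order elimination, Css ∝ F·D/(CL·τ); F and CL are unchanged, so Css ∝ D/τ.
D₂ = D₁ × (Css,target / Css,current) × (τ₂/τ₁) = 1310 × (23.4/28.7) × (12/24) = 534.0 mg

534 mg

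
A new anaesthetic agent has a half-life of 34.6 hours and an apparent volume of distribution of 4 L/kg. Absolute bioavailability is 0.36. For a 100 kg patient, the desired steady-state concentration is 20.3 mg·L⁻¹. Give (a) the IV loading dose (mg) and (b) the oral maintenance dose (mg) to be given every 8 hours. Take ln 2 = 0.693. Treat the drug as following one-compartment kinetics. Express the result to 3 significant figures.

Vd(total) = 100 kg × 4 L/kg = 400.0 L
LD = Vd × C = 400.0 × 20.3 = 8120 mg
CL = 0.693 × Vd / t½ = 0.693 × 400.0 / 34.6 = 8.012 L/h
D = CL × Css × τ / F = 8.012 × 20.3 × 8 / 0.36 = 3614 mg

(a) 8120 mg; (b) 3610 mg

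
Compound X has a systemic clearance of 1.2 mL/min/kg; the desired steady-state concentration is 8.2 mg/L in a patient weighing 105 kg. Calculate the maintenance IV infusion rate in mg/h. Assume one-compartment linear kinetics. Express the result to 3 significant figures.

62.0 mg/h

CL = 1.2 mL/min/kg × 105 kg = 126.0 mL/min = 126.0 × 60/1000 = 7.560 L/h
Infusion rate = CL · Css = 7.560 L/h × 8.2 mg/L = 61.99 mg/h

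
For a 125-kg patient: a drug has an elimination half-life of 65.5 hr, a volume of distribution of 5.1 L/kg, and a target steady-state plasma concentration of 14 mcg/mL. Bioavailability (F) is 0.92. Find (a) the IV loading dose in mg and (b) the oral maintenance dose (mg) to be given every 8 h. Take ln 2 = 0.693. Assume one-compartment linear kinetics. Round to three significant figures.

Vd(total) = 125 kg × 5.1 L/kg = 637.5 L
LD = Vd × C = 637.5 × 14 = 8925 mg
CL = 0.693 × Vd / t½ = 0.693 × 637.5 / 65.5 = 6.745 L/h
D = CL × Css × τ / F = 6.745 × 14 × 8 / 0.92 = 821.1 mg

(a) 8930 mg; (b) 821 mg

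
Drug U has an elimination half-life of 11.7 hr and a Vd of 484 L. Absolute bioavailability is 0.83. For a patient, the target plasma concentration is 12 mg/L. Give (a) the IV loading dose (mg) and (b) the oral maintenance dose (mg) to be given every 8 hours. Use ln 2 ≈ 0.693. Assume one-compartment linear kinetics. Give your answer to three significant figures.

LD = Vd × C = 484.0 × 12 = 5808 mg
CL = 0.693 × Vd / t½ = 0.693 × 484.0 / 11.7 = 28.67 L/h
D = CL × Css × τ / F = 28.67 × 12 × 8 / 0.83 = 3316 mg

(a) 5810 mg; (b) 3320 mg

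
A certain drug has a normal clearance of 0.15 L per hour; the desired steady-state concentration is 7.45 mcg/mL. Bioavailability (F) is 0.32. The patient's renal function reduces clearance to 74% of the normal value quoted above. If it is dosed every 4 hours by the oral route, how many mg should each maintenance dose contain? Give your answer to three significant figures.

10.3 mg

Patient clearance = 0.74 × 0.1500 = 0.1110 L/h
D = CL × Css × τ / F = 0.1110 × 7.45 × 4 / 0.32 = 10.34 mg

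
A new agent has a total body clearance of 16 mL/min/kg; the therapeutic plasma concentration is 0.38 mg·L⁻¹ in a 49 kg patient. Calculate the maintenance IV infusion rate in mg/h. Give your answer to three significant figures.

CL = 16 mL/min/kg × 49 kg = 784.0 mL/min = 784.0 × 60/1000 = 47.04 L/h
At steady state, infusion rate equals elimination rate: rate in = CL × Css.
R₀ = 47.04 × 0.38 = 17.88 mg/h

17.9 mg/h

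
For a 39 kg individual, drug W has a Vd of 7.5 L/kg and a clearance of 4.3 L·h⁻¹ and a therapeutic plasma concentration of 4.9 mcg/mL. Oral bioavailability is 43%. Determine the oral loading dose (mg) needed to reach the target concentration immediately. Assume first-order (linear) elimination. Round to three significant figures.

3330 mg

Total Vd = 7.5 × 39 = 292.5 L
LD is governed by Vd — clearance does not enter the loading-dose calculation.
LD = Vd × C / F = 292.5 × 4.900 / 0.43 = 3333 mg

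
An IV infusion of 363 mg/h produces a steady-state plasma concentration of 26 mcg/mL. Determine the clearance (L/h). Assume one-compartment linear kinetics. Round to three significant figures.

14.0 L/h

At steady state, infusion rate = CL × Css, so CL = rate / Css.
CL = 363 / 26 = 13.96 L/h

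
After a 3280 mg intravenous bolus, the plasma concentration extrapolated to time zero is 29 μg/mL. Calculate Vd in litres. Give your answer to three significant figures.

Immediately after an IV bolus, C₀ = Dose / Vd, so Vd = Dose / C₀.
Vd = 3280 / 29 = 113.1 L

113 L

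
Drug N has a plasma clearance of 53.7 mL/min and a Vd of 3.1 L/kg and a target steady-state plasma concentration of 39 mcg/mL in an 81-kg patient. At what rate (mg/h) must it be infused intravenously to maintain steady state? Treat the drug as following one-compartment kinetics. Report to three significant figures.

CL = 53.7 mL/min = 53.7 × 0.06 = 3.222 L/h
R₀ = 3.222 × 39 = 125.7 mg/h

126 mg/h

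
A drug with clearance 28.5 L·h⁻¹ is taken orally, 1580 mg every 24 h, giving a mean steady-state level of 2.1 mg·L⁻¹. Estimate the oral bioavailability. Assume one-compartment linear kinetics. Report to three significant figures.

F·D/τ = CL·Css at steady state → F = CL·Css·τ / D.
F = 28.5 × 2.1 × 24 / 1580 = 0.909

0.909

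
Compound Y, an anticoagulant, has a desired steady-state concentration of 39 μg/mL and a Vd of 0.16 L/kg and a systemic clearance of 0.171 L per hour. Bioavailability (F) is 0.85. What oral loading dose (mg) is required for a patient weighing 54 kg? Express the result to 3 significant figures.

396 mg

Vd = 0.16 L/kg × 54 kg = 8.640 L
LD = Vd × C / F = 8.640 × 39.00 / 0.85 = 396.4 mg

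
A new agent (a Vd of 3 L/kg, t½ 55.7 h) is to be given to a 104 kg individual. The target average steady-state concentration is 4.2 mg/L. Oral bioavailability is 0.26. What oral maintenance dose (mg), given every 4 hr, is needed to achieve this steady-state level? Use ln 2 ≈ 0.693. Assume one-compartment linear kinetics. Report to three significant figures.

Total Vd = 3 × 104 = 312.0 L
CL = 0.693 × Vd / t½ = 0.693 × 312.0 / 55.7 = 3.882 L/h
D = CL × Css × τ / F = 3.882 × 4.2 × 4 / 0.26 = 250.8 mg

251 mg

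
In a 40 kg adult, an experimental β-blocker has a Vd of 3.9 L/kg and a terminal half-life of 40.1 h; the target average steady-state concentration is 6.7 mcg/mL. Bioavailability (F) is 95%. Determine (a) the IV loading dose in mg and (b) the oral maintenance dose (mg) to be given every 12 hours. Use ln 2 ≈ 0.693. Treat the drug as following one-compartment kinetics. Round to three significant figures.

(a) 1050 mg; (b) 228 mg

Total Vd = 3.9 × 40 = 156.0 L
LD = Vd × C = 156.0 × 6.7 = 1045 mg
CL = 0.693 × Vd / t½ = 0.693 × 156.0 / 40.1 = 2.696 L/h
D = CL × Css × τ / F = 2.696 × 6.7 × 12 / 0.95 = 228.2 mg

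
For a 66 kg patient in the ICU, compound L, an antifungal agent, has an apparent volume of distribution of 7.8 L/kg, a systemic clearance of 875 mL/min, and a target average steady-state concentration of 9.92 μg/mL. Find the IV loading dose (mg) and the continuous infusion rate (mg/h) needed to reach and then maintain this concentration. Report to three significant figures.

(a) 5110 mg; (b) 521 mg/h

Vd(total) = 66 kg × 7.8 L/kg = 514.8 L
LD = Vd · C_target = 514.8 × 9.92 = 5107 mg
CL = 875 mL/min = 875 × 0.06 = 52.50 L/h
Infusion rate = 52.50 L/h × 9.92 mg/L = 520.8 mg/h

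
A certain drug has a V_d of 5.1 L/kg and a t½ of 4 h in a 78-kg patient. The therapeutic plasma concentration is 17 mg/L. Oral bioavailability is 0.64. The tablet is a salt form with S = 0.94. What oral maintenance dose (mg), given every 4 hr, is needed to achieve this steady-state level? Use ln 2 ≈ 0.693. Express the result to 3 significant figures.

7790 mg

Vd = 5.1 L/kg × 78 kg = 397.8 L
CL = 0.693 × Vd / t½ = 0.693 × 397.8 / 4 = 68.92 L/h
D = CL × Css × τ / F / S = 68.92 × 17 × 4 / 0.64 / 0.94 = 7790 mg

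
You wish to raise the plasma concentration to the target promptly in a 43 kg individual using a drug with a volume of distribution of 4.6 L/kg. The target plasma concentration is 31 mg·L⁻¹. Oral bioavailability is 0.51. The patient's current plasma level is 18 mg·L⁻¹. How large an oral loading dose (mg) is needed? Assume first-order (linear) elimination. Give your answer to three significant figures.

5040 mg

Vd = 4.6 L/kg × 43 kg = 197.8 L
Concentration deficit ΔC = 31 − 18 = 13.00 mg/L
LD = Vd × ΔC / F = 197.8 × 13.00 / 0.51 = 5042 mg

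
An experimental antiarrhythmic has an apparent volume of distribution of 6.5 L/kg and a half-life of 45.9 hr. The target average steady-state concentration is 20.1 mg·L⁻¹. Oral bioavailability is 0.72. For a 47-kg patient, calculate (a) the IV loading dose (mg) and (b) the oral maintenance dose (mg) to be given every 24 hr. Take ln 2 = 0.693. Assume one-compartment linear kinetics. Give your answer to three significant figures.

Vd = 6.5 L/kg × 47 kg = 305.5 L
LD = Vd × C = 305.5 × 20.1 = 6141 mg
CL = 0.693 × Vd / t½ = 0.693 × 305.5 / 45.9 = 4.612 L/h
D = CL × Css × τ / F = 4.612 × 20.1 × 24 / 0.72 = 3090 mg

(a) 6140 mg; (b) 3090 mg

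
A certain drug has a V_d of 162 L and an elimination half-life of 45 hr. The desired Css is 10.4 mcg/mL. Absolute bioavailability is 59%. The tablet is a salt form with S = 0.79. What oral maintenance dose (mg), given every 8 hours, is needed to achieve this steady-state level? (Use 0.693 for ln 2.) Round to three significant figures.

k = 0.693/45 = 0.01540 h⁻¹, so CL = k·Vd = 0.01540 × 162.0 = 2.495 L/h
D = CL × Css × τ / F / S = 2.495 × 10.4 × 8 / 0.59 / 0.79 = 445.4 mg

445 mg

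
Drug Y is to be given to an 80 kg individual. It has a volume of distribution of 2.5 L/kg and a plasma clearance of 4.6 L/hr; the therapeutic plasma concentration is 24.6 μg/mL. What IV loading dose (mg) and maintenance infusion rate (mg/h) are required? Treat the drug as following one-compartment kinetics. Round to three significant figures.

Vd = 2.5 L/kg × 80 kg = 200.0 L
Loading: fill Vd to C_target → 200.0 L × 24.6 mg/L = 4920 mg
Maintenance infusion rate = CL × Css = 4.600 × 24.6 = 113.2 mg/h

(a) 4920 mg; (b) 113 mg/h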